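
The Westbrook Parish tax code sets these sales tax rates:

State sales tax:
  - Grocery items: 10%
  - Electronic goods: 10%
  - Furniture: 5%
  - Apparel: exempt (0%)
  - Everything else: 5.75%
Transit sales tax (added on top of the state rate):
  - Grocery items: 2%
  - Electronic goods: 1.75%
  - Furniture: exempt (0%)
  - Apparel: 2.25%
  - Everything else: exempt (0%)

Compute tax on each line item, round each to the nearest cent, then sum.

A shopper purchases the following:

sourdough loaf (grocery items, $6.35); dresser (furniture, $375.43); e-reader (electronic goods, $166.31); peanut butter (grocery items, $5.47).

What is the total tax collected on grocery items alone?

$1.42

Sourdough loaf $6.35: grocery items → 10% + 2% transit = 12% → $0.76
Peanut butter $5.47: grocery items → 10% + 2% transit = 12% → $0.66
Tax on grocery items = $0.76 + $0.66 = $1.42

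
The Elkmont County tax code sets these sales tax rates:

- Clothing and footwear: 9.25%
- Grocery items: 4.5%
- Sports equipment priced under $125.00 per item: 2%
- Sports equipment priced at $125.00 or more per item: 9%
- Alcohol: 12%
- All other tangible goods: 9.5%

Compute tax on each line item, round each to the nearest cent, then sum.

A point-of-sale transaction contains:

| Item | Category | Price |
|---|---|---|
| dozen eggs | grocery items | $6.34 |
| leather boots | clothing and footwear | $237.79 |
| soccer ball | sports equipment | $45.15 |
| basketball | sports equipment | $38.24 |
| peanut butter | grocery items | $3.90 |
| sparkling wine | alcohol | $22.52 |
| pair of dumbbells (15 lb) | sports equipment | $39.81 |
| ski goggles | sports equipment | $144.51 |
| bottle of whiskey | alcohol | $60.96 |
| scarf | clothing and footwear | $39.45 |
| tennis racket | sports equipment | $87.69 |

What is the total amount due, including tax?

$779.72

Dozen eggs $6.34: grocery items → 4.5% → $0.29
Leather boots $237.79: clothing and footwear → 9.25% → $22.00
Soccer ball $45.15: sports equipment, under $125.00 → 2% → $0.90
Basketball $38.24: sports equipment, under $125.00 → 2% → $0.76
Peanut butter $3.90: grocery items → 4.5% → $0.18
Sparkling wine $22.52: alcohol → 12% → $2.70
Pair of dumbbells (15 lb) $39.81: sports equipment, under $125.00 → 2% → $0.80
Ski goggles $144.51: sports equipment, $125.00 or more → 9% → $13.01
Bottle of whiskey $60.96: alcohol → 12% → $7.32
Scarf $39.45: clothing and footwear → 9.25% → $3.65
Tennis racket $87.69: sports equipment, under $125.00 → 2% → $1.75
Subtotal = $726.36; tax = $53.36; total due = $779.72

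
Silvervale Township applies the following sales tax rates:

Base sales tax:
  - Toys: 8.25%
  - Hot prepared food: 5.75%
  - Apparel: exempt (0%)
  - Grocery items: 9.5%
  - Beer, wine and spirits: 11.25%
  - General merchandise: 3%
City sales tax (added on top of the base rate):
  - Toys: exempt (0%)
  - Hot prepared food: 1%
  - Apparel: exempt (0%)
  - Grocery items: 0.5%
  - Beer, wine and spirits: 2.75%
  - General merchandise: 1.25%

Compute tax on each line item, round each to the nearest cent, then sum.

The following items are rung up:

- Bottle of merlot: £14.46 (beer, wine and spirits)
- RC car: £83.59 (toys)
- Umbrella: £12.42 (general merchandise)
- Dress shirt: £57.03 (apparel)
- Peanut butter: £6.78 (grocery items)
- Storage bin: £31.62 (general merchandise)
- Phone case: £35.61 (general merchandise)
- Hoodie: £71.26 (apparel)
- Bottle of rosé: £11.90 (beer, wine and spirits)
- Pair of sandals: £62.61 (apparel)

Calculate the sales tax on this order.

Bottle of merlot £14.46: beer, wine and spirits → 11.25% + 2.75% city = 14% → £2.02
RC car £83.59: toys → 8.25% + 0% city = 8.25% → £6.90
Umbrella £12.42: general merchandise → 3% + 1.25% city = 4.25% → £0.53
Dress shirt £57.03: apparel → 0% + 0% city = 0% → £0.00
Peanut butter £6.78: grocery items → 9.5% + 0.5% city = 10% → £0.68
Storage bin £31.62: general merchandise → 3% + 1.25% city = 4.25% → £1.34
Phone case £35.61: general merchandise → 3% + 1.25% city = 4.25% → £1.51
Hoodie £71.26: apparel → 0% + 0% city = 0% → £0.00
Bottle of rosé £11.90: beer, wine and spirits → 11.25% + 2.75% city = 14% → £1.67
Pair of sandals £62.61: apparel → 0% + 0% city = 0% → £0.00
Total tax = £2.02 + £6.90 + £0.53 + £0.68 + £1.34 + £1.51 + £1.67 = £14.65

£14.65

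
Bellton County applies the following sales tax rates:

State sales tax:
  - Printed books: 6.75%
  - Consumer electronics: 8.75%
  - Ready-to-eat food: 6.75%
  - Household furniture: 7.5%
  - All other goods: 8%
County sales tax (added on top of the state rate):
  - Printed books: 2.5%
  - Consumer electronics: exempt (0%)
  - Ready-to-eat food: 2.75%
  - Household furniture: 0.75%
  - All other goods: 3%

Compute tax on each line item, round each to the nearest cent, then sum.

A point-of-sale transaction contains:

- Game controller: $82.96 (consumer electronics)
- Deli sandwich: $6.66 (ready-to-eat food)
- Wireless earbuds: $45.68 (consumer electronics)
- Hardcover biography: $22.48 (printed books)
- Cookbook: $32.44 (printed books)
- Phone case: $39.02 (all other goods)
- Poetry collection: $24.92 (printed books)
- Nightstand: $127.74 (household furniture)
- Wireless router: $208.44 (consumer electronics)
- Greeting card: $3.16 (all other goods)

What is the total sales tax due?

$52.70

Game controller $82.96: consumer electronics → 8.75% + 0% county = 8.75% → $7.26
Deli sandwich $6.66: ready-to-eat food → 6.75% + 2.75% county = 9.5% → $0.63
Wireless earbuds $45.68: consumer electronics → 8.75% + 0% county = 8.75% → $4.00
Hardcover biography $22.48: printed books → 6.75% + 2.5% county = 9.25% → $2.08
Cookbook $32.44: printed books → 6.75% + 2.5% county = 9.25% → $3.00
Phone case $39.02: all other goods → 8% + 3% county = 11% → $4.29
Poetry collection $24.92: printed books → 6.75% + 2.5% county = 9.25% → $2.31
Nightstand $127.74: household furniture → 7.5% + 0.75% county = 8.25% → $10.54
Wireless router $208.44: consumer electronics → 8.75% + 0% county = 8.75% → $18.24
Greeting card $3.16: all other goods → 8% + 3% county = 11% → $0.35
Total tax = $7.26 + $0.63 + $4.00 + $2.08 + $3.00 + $4.29 + $2.31 + $10.54 + $18.24 + $0.35 = $52.70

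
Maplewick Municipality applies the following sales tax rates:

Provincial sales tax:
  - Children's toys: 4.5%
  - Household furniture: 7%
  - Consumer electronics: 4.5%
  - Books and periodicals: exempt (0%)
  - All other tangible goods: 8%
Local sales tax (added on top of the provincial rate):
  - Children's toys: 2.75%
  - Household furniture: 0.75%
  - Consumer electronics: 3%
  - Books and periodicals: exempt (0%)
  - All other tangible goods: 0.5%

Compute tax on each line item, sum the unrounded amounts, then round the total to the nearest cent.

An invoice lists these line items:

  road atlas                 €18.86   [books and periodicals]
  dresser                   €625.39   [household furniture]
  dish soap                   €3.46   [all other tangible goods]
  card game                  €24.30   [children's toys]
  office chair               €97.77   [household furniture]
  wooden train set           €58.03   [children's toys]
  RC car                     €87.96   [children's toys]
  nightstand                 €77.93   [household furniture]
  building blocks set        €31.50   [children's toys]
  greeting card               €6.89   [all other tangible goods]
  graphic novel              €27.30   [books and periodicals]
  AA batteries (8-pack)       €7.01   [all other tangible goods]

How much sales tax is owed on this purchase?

Road atlas €18.86: books and periodicals → 0% + 0% local = 0% → €0.00
Dresser €625.39: household furniture → 7% + 0.75% local = 7.75% → €48.467725
Dish soap €3.46: all other tangible goods → 8% + 0.5% local = 8.5% → €0.2941
Card game €24.30: children's toys → 4.5% + 2.75% local = 7.25% → €1.76175
Office chair €97.77: household furniture → 7% + 0.75% local = 7.75% → €7.577175
Wooden train set €58.03: children's toys → 4.5% + 2.75% local = 7.25% → €4.207175
RC car €87.96: children's toys → 4.5% + 2.75% local = 7.25% → €6.3771
Nightstand €77.93: household furniture → 7% + 0.75% local = 7.75% → €6.039575
Building blocks set €31.50: children's toys → 4.5% + 2.75% local = 7.25% → €2.28375
Greeting card €6.89: all other tangible goods → 8% + 0.5% local = 8.5% → €0.58565
Graphic novel €27.30: books and periodicals → 0% + 0% local = 0% → €0.00
AA batteries (8-pack) €7.01: all other tangible goods → 8% + 0.5% local = 8.5% → €0.59585
Unrounded tax sum = €78.18985 → €78.19

€78.19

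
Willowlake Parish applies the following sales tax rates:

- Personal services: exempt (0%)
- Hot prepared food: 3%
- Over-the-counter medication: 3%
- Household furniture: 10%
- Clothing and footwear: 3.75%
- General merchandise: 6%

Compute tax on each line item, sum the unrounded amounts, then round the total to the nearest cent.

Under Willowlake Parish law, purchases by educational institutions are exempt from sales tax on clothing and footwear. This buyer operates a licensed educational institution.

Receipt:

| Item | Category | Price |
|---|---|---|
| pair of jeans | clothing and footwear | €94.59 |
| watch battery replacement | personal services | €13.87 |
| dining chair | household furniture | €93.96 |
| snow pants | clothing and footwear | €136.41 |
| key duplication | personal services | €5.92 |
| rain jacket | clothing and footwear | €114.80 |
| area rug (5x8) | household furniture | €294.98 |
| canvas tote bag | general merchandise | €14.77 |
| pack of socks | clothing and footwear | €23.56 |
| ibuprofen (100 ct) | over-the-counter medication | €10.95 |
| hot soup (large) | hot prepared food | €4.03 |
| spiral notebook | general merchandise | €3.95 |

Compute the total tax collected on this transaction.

€40.47

Pair of jeans €94.59: clothing and footwear, buyer-exempt → 0% → €0.00
Watch battery replacement €13.87: personal services → 0% → €0.00
Dining chair €93.96: household furniture → 10% → €9.396
Snow pants €136.41: clothing and footwear, buyer-exempt → 0% → €0.00
Key duplication €5.92: personal services → 0% → €0.00
Rain jacket €114.80: clothing and footwear, buyer-exempt → 0% → €0.00
Area rug (5x8) €294.98: household furniture → 10% → €29.498
Canvas tote bag €14.77: general merchandise → 6% → €0.8862
Pack of socks €23.56: clothing and footwear, buyer-exempt → 0% → €0.00
Ibuprofen (100 ct) €10.95: over-the-counter medication → 3% → €0.3285
Hot soup (large) €4.03: hot prepared food → 3% → €0.1209
Spiral notebook €3.95: general merchandise → 6% → €0.237
Unrounded tax sum = €40.4666 → €40.47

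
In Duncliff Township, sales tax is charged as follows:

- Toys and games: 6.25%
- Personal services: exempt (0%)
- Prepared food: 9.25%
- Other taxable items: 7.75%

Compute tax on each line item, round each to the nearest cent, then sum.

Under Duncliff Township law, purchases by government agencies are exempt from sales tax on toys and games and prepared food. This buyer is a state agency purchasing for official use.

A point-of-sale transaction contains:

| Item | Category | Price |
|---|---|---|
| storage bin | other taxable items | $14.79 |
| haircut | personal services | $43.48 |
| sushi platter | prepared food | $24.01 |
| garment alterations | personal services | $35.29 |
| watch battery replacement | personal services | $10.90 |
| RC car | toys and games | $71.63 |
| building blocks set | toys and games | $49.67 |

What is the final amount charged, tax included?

$250.92

Storage bin $14.79: other taxable items → 7.75% → $1.15
Haircut $43.48: personal services → 0% → $0.00
Sushi platter $24.01: prepared food, buyer-exempt → 0% → $0.00
Garment alterations $35.29: personal services → 0% → $0.00
Watch battery replacement $10.90: personal services → 0% → $0.00
RC car $71.63: toys and games, buyer-exempt → 0% → $0.00
Building blocks set $49.67: toys and games, buyer-exempt → 0% → $0.00
Subtotal = $249.77; tax = $1.15; total due = $250.92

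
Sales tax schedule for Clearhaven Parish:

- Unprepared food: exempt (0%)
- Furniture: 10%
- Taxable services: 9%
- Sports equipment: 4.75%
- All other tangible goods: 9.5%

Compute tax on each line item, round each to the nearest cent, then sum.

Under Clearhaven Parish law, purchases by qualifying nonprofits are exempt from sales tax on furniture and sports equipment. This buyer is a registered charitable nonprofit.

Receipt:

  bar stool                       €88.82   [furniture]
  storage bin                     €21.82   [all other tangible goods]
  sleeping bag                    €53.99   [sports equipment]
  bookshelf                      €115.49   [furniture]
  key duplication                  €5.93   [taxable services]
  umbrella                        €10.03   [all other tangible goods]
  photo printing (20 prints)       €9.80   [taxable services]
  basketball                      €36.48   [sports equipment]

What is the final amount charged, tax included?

€346.79

Bar stool €88.82: furniture, buyer-exempt → 0% → €0.00
Storage bin €21.82: all other tangible goods → 9.5% → €2.07
Sleeping bag €53.99: sports equipment, buyer-exempt → 0% → €0.00
Bookshelf €115.49: furniture, buyer-exempt → 0% → €0.00
Key duplication €5.93: taxable services → 9% → €0.53
Umbrella €10.03: all other tangible goods → 9.5% → €0.95
Photo printing (20 prints) €9.80: taxable services → 9% → €0.88
Basketball €36.48: sports equipment, buyer-exempt → 0% → €0.00
Subtotal = €342.36; tax = €4.43; total due = €346.79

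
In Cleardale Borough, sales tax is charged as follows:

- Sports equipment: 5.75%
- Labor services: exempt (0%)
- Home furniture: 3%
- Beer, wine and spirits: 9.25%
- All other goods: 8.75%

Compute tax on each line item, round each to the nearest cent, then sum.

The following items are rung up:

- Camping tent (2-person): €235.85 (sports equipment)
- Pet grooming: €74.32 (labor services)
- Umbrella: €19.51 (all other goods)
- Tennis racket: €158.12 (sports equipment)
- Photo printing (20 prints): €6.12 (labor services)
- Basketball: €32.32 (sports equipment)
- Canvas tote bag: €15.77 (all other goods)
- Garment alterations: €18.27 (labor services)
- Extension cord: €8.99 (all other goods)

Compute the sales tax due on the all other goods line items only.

Umbrella €19.51: all other goods → 8.75% → €1.71
Canvas tote bag €15.77: all other goods → 8.75% → €1.38
Extension cord €8.99: all other goods → 8.75% → €0.79
Tax on all other goods = €1.71 + €1.38 + €0.79 = €3.88

€3.88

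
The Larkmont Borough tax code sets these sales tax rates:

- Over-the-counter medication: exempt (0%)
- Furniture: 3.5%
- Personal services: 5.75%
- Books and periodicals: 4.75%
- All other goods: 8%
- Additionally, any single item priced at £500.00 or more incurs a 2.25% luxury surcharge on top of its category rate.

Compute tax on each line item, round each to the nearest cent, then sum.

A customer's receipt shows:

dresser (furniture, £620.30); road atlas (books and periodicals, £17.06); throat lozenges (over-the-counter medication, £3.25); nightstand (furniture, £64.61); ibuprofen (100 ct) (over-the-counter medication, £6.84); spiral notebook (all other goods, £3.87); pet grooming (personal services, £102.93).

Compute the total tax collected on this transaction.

£44.97

Dresser £620.30: furniture → 3.5% + 2.25% surcharge = 5.75% → £35.67
Road atlas £17.06: books and periodicals → 4.75% → £0.81
Throat lozenges £3.25: over-the-counter medication → 0% → £0.00
Nightstand £64.61: furniture → 3.5% → £2.26
Ibuprofen (100 ct) £6.84: over-the-counter medication → 0% → £0.00
Spiral notebook £3.87: all other goods → 8% → £0.31
Pet grooming £102.93: personal services → 5.75% → £5.92
Total tax = £35.67 + £0.81 + £2.26 + £0.31 + £5.92 = £44.97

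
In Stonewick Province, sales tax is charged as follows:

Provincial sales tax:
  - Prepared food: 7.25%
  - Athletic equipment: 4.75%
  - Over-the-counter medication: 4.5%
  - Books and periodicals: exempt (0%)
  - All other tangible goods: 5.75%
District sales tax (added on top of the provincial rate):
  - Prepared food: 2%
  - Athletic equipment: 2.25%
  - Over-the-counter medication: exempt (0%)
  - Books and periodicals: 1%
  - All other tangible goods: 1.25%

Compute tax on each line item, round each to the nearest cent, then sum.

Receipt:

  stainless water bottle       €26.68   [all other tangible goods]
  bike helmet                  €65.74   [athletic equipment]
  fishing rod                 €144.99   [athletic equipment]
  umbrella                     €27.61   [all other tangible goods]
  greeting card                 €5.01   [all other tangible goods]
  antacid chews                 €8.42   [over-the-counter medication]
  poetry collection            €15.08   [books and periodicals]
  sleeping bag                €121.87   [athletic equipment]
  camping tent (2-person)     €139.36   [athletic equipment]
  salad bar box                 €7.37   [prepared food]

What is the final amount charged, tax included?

Stainless water bottle €26.68: all other tangible goods → 5.75% + 1.25% district = 7% → €1.87
Bike helmet €65.74: athletic equipment → 4.75% + 2.25% district = 7% → €4.60
Fishing rod €144.99: athletic equipment → 4.75% + 2.25% district = 7% → €10.15
Umbrella €27.61: all other tangible goods → 5.75% + 1.25% district = 7% → €1.93
Greeting card €5.01: all other tangible goods → 5.75% + 1.25% district = 7% → €0.35
Antacid chews €8.42: over-the-counter medication → 4.5% + 0% district = 4.5% → €0.38
Poetry collection €15.08: books and periodicals → 0% + 1% district = 1% → €0.15
Sleeping bag €121.87: athletic equipment → 4.75% + 2.25% district = 7% → €8.53
Camping tent (2-person) €139.36: athletic equipment → 4.75% + 2.25% district = 7% → €9.76
Salad bar box €7.37: prepared food → 7.25% + 2% district = 9.25% → €0.68
Subtotal = €562.13; tax = €38.40; total due = €600.53

€600.53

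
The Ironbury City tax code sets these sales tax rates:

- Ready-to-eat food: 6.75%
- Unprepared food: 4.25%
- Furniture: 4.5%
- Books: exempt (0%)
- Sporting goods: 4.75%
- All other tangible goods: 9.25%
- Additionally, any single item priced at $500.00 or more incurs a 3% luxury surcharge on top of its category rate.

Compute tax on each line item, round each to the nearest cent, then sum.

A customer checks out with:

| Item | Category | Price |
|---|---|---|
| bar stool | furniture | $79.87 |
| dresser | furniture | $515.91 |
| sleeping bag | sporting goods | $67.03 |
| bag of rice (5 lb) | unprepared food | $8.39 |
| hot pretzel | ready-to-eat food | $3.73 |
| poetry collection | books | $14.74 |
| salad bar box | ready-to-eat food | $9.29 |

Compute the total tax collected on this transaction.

$46.70

Bar stool $79.87: furniture → 4.5% → $3.59
Dresser $515.91: furniture → 4.5% + 3% surcharge = 7.5% → $38.69
Sleeping bag $67.03: sporting goods → 4.75% → $3.18
Bag of rice (5 lb) $8.39: unprepared food → 4.25% → $0.36
Hot pretzel $3.73: ready-to-eat food → 6.75% → $0.25
Poetry collection $14.74: books → 0% → $0.00
Salad bar box $9.29: ready-to-eat food → 6.75% → $0.63
Total tax = $3.59 + $38.69 + $3.18 + $0.36 + $0.25 + $0.63 = $46.70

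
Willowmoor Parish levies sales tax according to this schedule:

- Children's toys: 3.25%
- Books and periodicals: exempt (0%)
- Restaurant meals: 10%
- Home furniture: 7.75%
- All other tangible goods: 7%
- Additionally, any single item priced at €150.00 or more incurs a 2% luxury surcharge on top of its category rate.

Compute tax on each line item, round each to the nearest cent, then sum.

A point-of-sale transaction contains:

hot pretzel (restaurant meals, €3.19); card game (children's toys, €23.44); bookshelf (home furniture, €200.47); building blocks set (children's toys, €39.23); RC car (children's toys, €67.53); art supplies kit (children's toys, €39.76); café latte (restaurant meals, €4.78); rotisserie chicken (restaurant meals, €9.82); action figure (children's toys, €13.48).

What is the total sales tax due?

€27.28

Hot pretzel €3.19: restaurant meals → 10% → €0.32
Card game €23.44: children's toys → 3.25% → €0.76
Bookshelf €200.47: home furniture → 7.75% + 2% surcharge = 9.75% → €19.55
Building blocks set €39.23: children's toys → 3.25% → €1.27
RC car €67.53: children's toys → 3.25% → €2.19
Art supplies kit €39.76: children's toys → 3.25% → €1.29
Café latte €4.78: restaurant meals → 10% → €0.48
Rotisserie chicken €9.82: restaurant meals → 10% → €0.98
Action figure €13.48: children's toys → 3.25% → €0.44
Total tax = €0.32 + €0.76 + €19.55 + €1.27 + €2.19 + €1.29 + €0.48 + €0.98 + €0.44 = €27.28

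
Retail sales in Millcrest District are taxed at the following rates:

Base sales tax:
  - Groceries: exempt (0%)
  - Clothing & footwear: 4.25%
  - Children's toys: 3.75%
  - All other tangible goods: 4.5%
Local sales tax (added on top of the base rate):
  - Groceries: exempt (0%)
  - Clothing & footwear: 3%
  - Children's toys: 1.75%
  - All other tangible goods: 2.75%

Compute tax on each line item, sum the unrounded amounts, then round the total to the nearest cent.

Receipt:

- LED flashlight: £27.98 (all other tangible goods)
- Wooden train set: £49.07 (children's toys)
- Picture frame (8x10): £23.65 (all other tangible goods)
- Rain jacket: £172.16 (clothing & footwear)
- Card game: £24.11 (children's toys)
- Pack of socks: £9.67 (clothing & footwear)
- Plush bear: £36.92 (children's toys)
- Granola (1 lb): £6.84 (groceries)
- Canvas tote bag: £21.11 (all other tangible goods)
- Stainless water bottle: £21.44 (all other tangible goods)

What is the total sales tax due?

LED flashlight £27.98: all other tangible goods → 4.5% + 2.75% local = 7.25% → £2.02855
Wooden train set £49.07: children's toys → 3.75% + 1.75% local = 5.5% → £2.69885
Picture frame (8x10) £23.65: all other tangible goods → 4.5% + 2.75% local = 7.25% → £1.714625
Rain jacket £172.16: clothing & footwear → 4.25% + 3% local = 7.25% → £12.4816
Card game £24.11: children's toys → 3.75% + 1.75% local = 5.5% → £1.32605
Pack of socks £9.67: clothing & footwear → 4.25% + 3% local = 7.25% → £0.701075
Plush bear £36.92: children's toys → 3.75% + 1.75% local = 5.5% → £2.0306
Granola (1 lb) £6.84: groceries → 0% + 0% local = 0% → £0.00
Canvas tote bag £21.11: all other tangible goods → 4.5% + 2.75% local = 7.25% → £1.530475
Stainless water bottle £21.44: all other tangible goods → 4.5% + 2.75% local = 7.25% → £1.5544
Unrounded tax sum = £26.066225 → £26.07

£26.07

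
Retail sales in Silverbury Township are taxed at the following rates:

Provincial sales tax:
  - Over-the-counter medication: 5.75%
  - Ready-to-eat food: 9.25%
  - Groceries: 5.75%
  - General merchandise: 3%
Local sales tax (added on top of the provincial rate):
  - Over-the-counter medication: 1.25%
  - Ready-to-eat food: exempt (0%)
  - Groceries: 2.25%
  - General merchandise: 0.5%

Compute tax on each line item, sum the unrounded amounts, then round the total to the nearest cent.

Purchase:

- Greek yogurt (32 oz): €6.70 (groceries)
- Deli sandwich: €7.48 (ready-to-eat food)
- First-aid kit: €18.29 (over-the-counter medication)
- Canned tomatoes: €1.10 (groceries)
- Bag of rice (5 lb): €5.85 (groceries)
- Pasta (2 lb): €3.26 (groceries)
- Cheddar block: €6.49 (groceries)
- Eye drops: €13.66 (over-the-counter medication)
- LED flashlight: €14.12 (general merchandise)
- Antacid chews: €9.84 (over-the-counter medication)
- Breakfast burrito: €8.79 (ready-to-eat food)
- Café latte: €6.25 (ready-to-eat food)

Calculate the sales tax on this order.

€7.37

Greek yogurt (32 oz) €6.70: groceries → 5.75% + 2.25% local = 8% → €0.536
Deli sandwich €7.48: ready-to-eat food → 9.25% + 0% local = 9.25% → €0.6919
First-aid kit €18.29: over-the-counter medication → 5.75% + 1.25% local = 7% → €1.2803
Canned tomatoes €1.10: groceries → 5.75% + 2.25% local = 8% → €0.088
Bag of rice (5 lb) €5.85: groceries → 5.75% + 2.25% local = 8% → €0.468
Pasta (2 lb) €3.26: groceries → 5.75% + 2.25% local = 8% → €0.2608
Cheddar block €6.49: groceries → 5.75% + 2.25% local = 8% → €0.5192
Eye drops €13.66: over-the-counter medication → 5.75% + 1.25% local = 7% → €0.9562
LED flashlight €14.12: general merchandise → 3% + 0.5% local = 3.5% → €0.4942
Antacid chews €9.84: over-the-counter medication → 5.75% + 1.25% local = 7% → €0.6888
Breakfast burrito €8.79: ready-to-eat food → 9.25% + 0% local = 9.25% → €0.813075
Café latte €6.25: ready-to-eat food → 9.25% + 0% local = 9.25% → €0.578125
Unrounded tax sum = €7.3746 → €7.37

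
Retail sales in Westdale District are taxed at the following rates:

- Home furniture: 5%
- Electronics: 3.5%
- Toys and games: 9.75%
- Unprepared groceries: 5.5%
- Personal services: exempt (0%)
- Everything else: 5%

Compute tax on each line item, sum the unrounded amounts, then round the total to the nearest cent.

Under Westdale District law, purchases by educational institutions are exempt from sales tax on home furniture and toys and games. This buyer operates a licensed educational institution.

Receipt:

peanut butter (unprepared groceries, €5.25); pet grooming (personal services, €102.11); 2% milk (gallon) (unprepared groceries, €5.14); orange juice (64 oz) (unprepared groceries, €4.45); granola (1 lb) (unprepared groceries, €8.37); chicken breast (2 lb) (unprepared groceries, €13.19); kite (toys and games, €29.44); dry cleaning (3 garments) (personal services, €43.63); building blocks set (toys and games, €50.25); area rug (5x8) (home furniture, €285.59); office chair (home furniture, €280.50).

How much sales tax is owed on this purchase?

Peanut butter €5.25: unprepared groceries → 5.5% → €0.28875
Pet grooming €102.11: personal services → 0% → €0.00
2% milk (gallon) €5.14: unprepared groceries → 5.5% → €0.2827
Orange juice (64 oz) €4.45: unprepared groceries → 5.5% → €0.24475
Granola (1 lb) €8.37: unprepared groceries → 5.5% → €0.46035
Chicken breast (2 lb) €13.19: unprepared groceries → 5.5% → €0.72545
Kite €29.44: toys and games, buyer-exempt → 0% → €0.00
Dry cleaning (3 garments) €43.63: personal services → 0% → €0.00
Building blocks set €50.25: toys and games, buyer-exempt → 0% → €0.00
Area rug (5x8) €285.59: home furniture, buyer-exempt → 0% → €0.00
Office chair €280.50: home furniture, buyer-exempt → 0% → €0.00
Unrounded tax sum = €2.002 → €2.00

€2.00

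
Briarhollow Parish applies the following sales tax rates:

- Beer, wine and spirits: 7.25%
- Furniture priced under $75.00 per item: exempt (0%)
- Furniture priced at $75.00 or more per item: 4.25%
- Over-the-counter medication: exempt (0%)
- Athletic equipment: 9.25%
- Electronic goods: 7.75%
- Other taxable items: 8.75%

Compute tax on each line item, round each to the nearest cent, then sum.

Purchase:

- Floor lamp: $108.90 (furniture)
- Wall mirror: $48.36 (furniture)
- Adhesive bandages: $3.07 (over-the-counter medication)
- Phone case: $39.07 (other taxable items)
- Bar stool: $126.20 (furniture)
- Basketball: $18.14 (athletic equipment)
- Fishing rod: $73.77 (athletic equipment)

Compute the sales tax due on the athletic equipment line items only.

$8.50

Basketball $18.14: athletic equipment → 9.25% → $1.68
Fishing rod $73.77: athletic equipment → 9.25% → $6.82
Tax on athletic equipment = $1.68 + $6.82 = $8.50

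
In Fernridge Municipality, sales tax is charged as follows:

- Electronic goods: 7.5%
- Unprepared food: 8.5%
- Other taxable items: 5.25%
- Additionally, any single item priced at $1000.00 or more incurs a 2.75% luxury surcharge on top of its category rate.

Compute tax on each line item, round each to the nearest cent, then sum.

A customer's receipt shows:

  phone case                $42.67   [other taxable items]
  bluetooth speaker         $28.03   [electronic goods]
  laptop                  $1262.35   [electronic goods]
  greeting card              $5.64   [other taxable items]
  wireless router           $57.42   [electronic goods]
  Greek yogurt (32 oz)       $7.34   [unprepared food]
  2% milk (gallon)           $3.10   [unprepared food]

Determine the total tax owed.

$139.22

Phone case $42.67: other taxable items → 5.25% → $2.24
Bluetooth speaker $28.03: electronic goods → 7.5% → $2.10
Laptop $1262.35: electronic goods → 7.5% + 2.75% surcharge = 10.25% → $129.39
Greeting card $5.64: other taxable items → 5.25% → $0.30
Wireless router $57.42: electronic goods → 7.5% → $4.31
Greek yogurt (32 oz) $7.34: unprepared food → 8.5% → $0.62
2% milk (gallon) $3.10: unprepared food → 8.5% → $0.26
Total tax = $2.24 + $2.10 + $129.39 + $0.30 + $4.31 + $0.62 + $0.26 = $139.22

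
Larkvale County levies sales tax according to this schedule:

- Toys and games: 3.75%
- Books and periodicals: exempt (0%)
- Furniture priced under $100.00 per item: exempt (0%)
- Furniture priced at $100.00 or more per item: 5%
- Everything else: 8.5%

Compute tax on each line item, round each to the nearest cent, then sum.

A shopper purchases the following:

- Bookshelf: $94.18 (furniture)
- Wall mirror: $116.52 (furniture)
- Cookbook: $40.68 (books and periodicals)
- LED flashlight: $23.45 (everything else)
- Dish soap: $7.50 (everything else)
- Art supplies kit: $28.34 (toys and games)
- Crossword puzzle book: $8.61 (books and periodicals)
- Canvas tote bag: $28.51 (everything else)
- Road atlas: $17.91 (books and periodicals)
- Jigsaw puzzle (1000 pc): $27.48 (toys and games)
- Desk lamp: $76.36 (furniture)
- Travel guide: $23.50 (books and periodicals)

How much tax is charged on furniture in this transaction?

Bookshelf $94.18: furniture, under $100.00 → 0% → $0.00
Wall mirror $116.52: furniture, $100.00 or more → 5% → $5.83
Desk lamp $76.36: furniture, under $100.00 → 0% → $0.00
Tax on furniture = $0.00 + $5.83 + $0.00 = $5.83

$5.83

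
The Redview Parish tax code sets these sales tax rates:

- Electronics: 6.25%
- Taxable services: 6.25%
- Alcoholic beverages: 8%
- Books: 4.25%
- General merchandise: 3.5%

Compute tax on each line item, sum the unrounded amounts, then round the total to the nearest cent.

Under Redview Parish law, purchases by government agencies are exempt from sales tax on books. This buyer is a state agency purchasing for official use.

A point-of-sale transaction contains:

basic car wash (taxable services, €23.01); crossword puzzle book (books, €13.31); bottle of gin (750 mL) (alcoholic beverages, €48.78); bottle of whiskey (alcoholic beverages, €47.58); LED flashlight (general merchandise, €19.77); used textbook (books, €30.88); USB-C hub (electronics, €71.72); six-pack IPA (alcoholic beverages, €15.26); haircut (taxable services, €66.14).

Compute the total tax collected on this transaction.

Basic car wash €23.01: taxable services → 6.25% → €1.438125
Crossword puzzle book €13.31: books, buyer-exempt → 0% → €0.00
Bottle of gin (750 mL) €48.78: alcoholic beverages → 8% → €3.9024
Bottle of whiskey €47.58: alcoholic beverages → 8% → €3.8064
LED flashlight €19.77: general merchandise → 3.5% → €0.69195
Used textbook €30.88: books, buyer-exempt → 0% → €0.00
USB-C hub €71.72: electronics → 6.25% → €4.4825
Six-pack IPA €15.26: alcoholic beverages → 8% → €1.2208
Haircut €66.14: taxable services → 6.25% → €4.13375
Unrounded tax sum = €19.675925 → €19.68

€19.68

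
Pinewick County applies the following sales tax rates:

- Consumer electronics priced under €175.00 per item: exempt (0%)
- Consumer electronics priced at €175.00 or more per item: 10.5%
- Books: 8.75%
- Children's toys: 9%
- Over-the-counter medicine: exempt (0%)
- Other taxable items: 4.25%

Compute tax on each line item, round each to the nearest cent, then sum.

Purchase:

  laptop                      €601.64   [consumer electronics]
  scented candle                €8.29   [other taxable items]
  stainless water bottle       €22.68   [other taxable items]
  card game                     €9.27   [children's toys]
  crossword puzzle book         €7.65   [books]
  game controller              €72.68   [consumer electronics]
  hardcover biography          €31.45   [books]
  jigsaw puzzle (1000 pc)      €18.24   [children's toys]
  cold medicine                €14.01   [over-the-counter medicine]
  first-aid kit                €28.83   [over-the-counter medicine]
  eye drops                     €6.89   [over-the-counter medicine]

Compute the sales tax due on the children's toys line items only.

Card game €9.27: children's toys → 9% → €0.83
Jigsaw puzzle (1000 pc) €18.24: children's toys → 9% → €1.64
Tax on children's toys = €0.83 + €1.64 = €2.47

€2.47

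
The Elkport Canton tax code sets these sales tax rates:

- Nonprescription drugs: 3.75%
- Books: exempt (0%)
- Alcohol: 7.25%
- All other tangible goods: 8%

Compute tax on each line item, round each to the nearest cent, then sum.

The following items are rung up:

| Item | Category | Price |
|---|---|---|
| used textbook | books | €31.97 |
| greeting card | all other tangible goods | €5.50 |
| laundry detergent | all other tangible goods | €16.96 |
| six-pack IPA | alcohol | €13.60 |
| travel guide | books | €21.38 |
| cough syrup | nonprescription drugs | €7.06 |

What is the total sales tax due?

€3.05

Used textbook €31.97: books → 0% → €0.00
Greeting card €5.50: all other tangible goods → 8% → €0.44
Laundry detergent €16.96: all other tangible goods → 8% → €1.36
Six-pack IPA €13.60: alcohol → 7.25% → €0.99
Travel guide €21.38: books → 0% → €0.00
Cough syrup €7.06: nonprescription drugs → 3.75% → €0.26
Total tax = €0.44 + €1.36 + €0.99 + €0.26 = €3.05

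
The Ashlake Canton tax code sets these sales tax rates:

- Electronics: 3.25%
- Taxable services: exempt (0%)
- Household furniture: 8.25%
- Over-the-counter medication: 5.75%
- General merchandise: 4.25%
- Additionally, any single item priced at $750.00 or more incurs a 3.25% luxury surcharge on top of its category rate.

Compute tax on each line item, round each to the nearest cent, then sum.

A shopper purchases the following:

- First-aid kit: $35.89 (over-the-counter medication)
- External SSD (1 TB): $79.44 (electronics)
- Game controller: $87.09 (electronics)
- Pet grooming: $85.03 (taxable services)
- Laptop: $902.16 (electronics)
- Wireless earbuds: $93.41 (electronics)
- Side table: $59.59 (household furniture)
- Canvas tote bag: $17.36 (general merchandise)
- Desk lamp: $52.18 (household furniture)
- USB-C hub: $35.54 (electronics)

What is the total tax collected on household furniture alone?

Side table $59.59: household furniture → 8.25% → $4.92
Desk lamp $52.18: household furniture → 8.25% → $4.30
Tax on household furniture = $4.92 + $4.30 = $9.22

$9.22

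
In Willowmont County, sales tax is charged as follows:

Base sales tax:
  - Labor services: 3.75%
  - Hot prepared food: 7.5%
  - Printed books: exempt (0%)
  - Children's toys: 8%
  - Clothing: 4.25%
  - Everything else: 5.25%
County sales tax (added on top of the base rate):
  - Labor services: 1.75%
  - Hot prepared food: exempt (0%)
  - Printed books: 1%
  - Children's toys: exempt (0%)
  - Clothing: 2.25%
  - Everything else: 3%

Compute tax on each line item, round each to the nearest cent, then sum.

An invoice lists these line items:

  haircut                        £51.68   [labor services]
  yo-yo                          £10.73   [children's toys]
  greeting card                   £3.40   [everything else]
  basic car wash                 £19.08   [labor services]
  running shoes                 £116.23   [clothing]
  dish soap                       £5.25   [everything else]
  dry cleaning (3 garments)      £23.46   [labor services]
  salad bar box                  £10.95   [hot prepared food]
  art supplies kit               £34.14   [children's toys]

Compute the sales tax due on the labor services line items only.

Haircut £51.68: labor services → 3.75% + 1.75% county = 5.5% → £2.84
Basic car wash £19.08: labor services → 3.75% + 1.75% county = 5.5% → £1.05
Dry cleaning (3 garments) £23.46: labor services → 3.75% + 1.75% county = 5.5% → £1.29
Tax on labor services = £2.84 + £1.05 + £1.29 = £5.18

£5.18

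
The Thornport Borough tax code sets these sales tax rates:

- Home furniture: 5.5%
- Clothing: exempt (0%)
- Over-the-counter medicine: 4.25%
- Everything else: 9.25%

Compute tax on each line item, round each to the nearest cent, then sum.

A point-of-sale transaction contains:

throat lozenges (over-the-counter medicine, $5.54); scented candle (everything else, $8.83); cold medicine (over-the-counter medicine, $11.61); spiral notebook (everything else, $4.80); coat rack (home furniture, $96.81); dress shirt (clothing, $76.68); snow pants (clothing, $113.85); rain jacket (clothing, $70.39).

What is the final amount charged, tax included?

$395.82

Throat lozenges $5.54: over-the-counter medicine → 4.25% → $0.24
Scented candle $8.83: everything else → 9.25% → $0.82
Cold medicine $11.61: over-the-counter medicine → 4.25% → $0.49
Spiral notebook $4.80: everything else → 9.25% → $0.44
Coat rack $96.81: home furniture → 5.5% → $5.32
Dress shirt $76.68: clothing → 0% → $0.00
Snow pants $113.85: clothing → 0% → $0.00
Rain jacket $70.39: clothing → 0% → $0.00
Subtotal = $388.51; tax = $7.31; total due = $395.82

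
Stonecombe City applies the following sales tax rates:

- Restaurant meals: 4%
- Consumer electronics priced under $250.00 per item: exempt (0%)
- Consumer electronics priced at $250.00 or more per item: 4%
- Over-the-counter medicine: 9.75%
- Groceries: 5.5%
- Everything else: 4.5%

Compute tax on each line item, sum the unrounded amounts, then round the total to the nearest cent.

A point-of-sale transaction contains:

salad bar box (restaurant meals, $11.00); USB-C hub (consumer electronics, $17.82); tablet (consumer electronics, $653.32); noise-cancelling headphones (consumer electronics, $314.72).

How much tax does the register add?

$39.16

Salad bar box $11.00: restaurant meals → 4% → $0.44
USB-C hub $17.82: consumer electronics, under $250.00 → 0% → $0.00
Tablet $653.32: consumer electronics, $250.00 or more → 4% → $26.1328
Noise-cancelling headphones $314.72: consumer electronics, $250.00 or more → 4% → $12.5888
Unrounded tax sum = $39.1616 → $39.16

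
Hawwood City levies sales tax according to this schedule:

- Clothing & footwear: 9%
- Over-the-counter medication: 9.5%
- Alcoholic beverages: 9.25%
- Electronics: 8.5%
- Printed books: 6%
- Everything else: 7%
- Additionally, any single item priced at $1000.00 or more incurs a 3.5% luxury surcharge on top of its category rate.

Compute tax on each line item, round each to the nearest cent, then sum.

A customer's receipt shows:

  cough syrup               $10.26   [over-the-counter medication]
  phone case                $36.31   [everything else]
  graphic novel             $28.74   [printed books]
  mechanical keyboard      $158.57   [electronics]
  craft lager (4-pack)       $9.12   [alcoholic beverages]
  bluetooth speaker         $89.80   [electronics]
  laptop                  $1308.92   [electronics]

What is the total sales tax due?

$184.25

Cough syrup $10.26: over-the-counter medication → 9.5% → $0.97
Phone case $36.31: everything else → 7% → $2.54
Graphic novel $28.74: printed books → 6% → $1.72
Mechanical keyboard $158.57: electronics → 8.5% → $13.48
Craft lager (4-pack) $9.12: alcoholic beverages → 9.25% → $0.84
Bluetooth speaker $89.80: electronics → 8.5% → $7.63
Laptop $1308.92: electronics → 8.5% + 3.5% surcharge = 12% → $157.07
Total tax = $0.97 + $2.54 + $1.72 + $13.48 + $0.84 + $7.63 + $157.07 = $184.25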